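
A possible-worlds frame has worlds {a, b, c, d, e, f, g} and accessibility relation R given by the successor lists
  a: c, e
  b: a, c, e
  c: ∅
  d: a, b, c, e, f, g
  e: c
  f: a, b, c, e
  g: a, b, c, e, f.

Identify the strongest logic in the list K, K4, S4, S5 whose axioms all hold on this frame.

K4

Transitive (axiom 4): yes — every two-step R-path is closed by a direct edge.
Reflexive (axiom T): no — a is not related to itself.
Euclidean (axiom 5): no — a R c and a R e, but not c R e.
So F validates K, K4; S4 would additionally require R to be reflexive. The strongest is K4.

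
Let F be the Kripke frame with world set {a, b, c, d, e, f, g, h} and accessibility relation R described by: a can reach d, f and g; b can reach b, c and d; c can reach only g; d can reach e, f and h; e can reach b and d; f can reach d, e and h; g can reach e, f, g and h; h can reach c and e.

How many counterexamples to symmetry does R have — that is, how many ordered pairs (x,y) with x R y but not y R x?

Enumerating: (a,d), (a,f), (a,g), (b,c), (b,d), (c,g), (d,h), (e,b), (f,e), (f,h), (g,e), (g,f), (g,h), (h,c), (h,e).

15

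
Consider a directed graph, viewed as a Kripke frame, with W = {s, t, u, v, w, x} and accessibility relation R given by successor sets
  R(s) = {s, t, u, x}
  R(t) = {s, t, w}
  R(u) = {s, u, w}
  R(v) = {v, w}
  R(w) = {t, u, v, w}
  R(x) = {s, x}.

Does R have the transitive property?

Transitive: no — s R t and t R w, but not s R w.

No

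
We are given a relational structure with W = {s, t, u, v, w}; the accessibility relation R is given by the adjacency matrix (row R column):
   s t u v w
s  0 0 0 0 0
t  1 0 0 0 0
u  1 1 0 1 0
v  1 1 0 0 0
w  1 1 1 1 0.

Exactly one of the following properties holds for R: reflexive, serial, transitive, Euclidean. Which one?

Reflexive: no — s is not related to itself.
Serial: no — s has no R-successor.
Transitive: yes — every two-step R-path is closed by a direct edge.
Euclidean: no — u R s and u R t, but not s R t.
Only transitive holds.

transitive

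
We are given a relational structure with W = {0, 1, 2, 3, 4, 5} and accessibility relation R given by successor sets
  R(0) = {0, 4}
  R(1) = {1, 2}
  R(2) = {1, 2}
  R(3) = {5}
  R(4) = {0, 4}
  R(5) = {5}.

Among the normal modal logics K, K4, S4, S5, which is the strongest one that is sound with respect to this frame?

K4

Transitive (axiom 4): yes — every two-step R-path is closed by a direct edge.
Reflexive (axiom T): no — 3 is not related to itself.
Euclidean (axiom 5): yes — any two successors of a common world are R-related.
So F validates K, K4; S4 would additionally require R to be reflexive. The strongest is K4.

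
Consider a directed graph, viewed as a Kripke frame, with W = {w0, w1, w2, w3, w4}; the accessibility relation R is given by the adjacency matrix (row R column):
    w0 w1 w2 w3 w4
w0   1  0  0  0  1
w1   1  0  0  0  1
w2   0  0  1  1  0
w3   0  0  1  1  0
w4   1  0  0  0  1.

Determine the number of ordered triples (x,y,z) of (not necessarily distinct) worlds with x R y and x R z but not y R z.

R is Euclidean; there are no such tuples.

0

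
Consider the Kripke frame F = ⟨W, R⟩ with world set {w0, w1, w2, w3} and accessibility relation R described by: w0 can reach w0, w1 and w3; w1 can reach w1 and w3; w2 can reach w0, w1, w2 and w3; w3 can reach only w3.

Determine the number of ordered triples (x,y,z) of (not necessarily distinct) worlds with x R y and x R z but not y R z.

10

Enumerating: (w0,w1,w0), (w0,w3,w0), (w0,w3,w1), (w1,w3,w1), (w2,w0,w2), (w2,w1,w0), (w2,w1,w2), (w2,w3,w0), (w2,w3,w1), (w2,w3,w2).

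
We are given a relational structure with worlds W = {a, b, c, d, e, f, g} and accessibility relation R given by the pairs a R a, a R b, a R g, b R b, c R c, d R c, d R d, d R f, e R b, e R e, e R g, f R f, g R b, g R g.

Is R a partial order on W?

Reflexive: yes — every world is R-related to itself.
Transitive: yes — every two-step R-path is closed by a direct edge.
Antisymmetric: yes — no distinct pair is related both ways.
So R is a partial order.

Yes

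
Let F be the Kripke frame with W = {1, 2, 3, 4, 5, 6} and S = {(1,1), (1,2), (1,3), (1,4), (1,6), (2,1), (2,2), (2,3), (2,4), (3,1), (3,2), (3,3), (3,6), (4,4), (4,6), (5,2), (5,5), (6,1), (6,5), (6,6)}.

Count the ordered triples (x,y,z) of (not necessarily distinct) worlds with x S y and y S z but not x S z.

16

Enumerating: (1,6,5), (2,1,6), (2,3,6), (2,4,6), (3,1,4), (3,2,4), (3,6,5), (4,6,1), (4,6,5), (5,2,1), (5,2,3), (5,2,4), (6,1,2), (6,1,3), (6,1,4), (6,5,2).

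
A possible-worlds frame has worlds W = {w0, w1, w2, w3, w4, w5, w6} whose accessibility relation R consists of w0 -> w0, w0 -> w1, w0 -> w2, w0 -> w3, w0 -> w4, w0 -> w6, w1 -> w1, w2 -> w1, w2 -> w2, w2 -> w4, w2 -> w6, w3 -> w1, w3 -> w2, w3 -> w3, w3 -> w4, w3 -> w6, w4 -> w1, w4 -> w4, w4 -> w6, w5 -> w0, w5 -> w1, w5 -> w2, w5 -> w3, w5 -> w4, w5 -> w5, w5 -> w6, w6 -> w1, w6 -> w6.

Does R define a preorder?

Reflexive: yes — every world is R-related to itself.
Transitive: yes — every two-step R-path is closed by a direct edge.
So R is a preorder.

Yes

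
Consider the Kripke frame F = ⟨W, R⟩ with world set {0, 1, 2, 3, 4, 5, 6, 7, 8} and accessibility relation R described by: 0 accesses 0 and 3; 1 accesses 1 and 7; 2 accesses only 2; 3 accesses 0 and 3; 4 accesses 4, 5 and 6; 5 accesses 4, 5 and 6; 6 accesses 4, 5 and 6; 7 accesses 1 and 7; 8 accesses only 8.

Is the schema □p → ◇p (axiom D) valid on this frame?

The schema D characterises exactly the serial frames.
Serial: yes — every world has a successor (e.g. 0 R 0).

Yes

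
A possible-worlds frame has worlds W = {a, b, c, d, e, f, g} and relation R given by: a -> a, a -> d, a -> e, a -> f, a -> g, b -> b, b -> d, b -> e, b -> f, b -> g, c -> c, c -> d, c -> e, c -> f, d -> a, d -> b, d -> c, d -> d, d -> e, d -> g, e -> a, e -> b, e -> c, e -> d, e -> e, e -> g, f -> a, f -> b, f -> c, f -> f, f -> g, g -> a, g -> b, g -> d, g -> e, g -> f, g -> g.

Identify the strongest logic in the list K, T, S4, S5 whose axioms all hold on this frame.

T

Reflexive (axiom T): yes — every world is R-related to itself.
Transitive (axiom 4): no — a R d and d R b, but not a R b.
Euclidean (axiom 5): no — a R d and a R f, but not d R f.
So F validates K, T; S4 would additionally require R to be transitive. The strongest is T.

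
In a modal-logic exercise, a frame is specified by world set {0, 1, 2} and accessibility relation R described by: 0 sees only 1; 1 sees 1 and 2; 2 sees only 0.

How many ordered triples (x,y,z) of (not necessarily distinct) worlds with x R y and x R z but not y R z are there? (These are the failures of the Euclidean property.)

3

Enumerating: (1,2,1), (1,2,2), (2,0,0).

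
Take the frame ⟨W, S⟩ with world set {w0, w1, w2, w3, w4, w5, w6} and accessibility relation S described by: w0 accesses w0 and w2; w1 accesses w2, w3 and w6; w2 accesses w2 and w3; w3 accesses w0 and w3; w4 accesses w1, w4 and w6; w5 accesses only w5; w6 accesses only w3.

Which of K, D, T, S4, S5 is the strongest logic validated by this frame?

Serial (axiom D): yes — every world has a successor (e.g. w0 S w0).
Reflexive (axiom T): no — w1 is not related to itself.
Transitive (axiom 4): no — w0 S w2 and w2 S w3, but not w0 S w3.
Euclidean (axiom 5): no — w1 S w2 and w1 S w6, but not w2 S w6.
So F validates K, D; T would additionally require S to be reflexive. The strongest is D.

D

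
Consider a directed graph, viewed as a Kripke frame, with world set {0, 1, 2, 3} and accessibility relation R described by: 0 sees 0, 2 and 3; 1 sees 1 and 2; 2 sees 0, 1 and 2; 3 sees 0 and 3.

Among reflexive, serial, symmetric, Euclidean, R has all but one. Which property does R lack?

Reflexive: yes — every world is R-related to itself.
Serial: yes — every world has a successor (e.g. 0 R 0).
Symmetric: yes — every pair in R has its reverse in R.
Euclidean: no — 0 R 2 and 0 R 3, but not 2 R 3.
Only Euclidean fails.

Euclidean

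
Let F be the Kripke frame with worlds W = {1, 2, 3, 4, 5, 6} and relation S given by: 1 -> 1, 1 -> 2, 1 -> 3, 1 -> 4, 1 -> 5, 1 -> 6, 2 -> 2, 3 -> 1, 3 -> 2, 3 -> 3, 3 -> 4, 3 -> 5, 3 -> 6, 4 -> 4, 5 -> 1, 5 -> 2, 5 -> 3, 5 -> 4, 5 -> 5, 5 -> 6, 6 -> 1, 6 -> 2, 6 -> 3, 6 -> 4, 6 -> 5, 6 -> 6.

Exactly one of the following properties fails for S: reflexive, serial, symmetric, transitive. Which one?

Reflexive: yes — every world is S-related to itself.
Serial: yes — every world has a successor (e.g. 1 S 1).
Symmetric: no — 1 S 2 but not 2 S 1.
Transitive: yes — every two-step S-path is closed by a direct edge.
Only symmetric fails.

symmetric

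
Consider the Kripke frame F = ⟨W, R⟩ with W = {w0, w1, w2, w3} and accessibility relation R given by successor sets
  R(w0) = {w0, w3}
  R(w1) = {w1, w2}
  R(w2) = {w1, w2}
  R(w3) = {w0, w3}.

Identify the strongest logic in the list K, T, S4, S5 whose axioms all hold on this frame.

Reflexive (axiom T): yes — every world is R-related to itself.
Transitive (axiom 4): yes — every two-step R-path is closed by a direct edge.
Euclidean (axiom 5): yes — any two successors of a common world are R-related.
So F validates K, T, S4, S5. The strongest is S5.

S5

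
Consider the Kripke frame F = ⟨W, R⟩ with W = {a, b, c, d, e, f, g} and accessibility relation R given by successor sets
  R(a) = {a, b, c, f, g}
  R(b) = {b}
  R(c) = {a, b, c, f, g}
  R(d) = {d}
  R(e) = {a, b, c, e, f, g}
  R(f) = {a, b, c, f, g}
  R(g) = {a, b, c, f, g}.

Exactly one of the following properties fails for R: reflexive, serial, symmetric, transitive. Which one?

Reflexive: yes — every world is R-related to itself.
Serial: yes — every world has a successor (e.g. a R a).
Symmetric: no — a R b but not b R a.
Transitive: yes — every two-step R-path is closed by a direct edge.
Only symmetric fails.

symmetric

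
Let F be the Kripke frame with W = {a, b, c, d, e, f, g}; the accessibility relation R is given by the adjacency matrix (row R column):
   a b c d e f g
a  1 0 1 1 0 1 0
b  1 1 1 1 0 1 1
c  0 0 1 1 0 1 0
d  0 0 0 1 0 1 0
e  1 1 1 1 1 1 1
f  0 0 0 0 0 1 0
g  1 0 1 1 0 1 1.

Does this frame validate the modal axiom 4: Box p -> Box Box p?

Yes

By correspondence theory, 4 is valid on a frame iff R is transitive.
Transitive: yes — every two-step R-path is closed by a direct edge.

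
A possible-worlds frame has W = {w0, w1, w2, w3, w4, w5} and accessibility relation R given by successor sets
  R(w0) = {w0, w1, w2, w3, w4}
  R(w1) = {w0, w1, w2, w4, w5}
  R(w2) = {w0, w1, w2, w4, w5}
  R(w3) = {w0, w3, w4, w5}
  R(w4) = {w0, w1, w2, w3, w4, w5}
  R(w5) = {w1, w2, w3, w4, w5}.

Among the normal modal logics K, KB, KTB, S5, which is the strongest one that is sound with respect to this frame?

KTB

Symmetric (axiom B): yes — every pair in R has its reverse in R.
Reflexive (axiom T): yes — every world is R-related to itself.
Euclidean (axiom 5): no — w0 R w1 and w0 R w3, but not w1 R w3.
So F validates K, KB, KTB; S5 would additionally require R to be Euclidean. The strongest is KTB.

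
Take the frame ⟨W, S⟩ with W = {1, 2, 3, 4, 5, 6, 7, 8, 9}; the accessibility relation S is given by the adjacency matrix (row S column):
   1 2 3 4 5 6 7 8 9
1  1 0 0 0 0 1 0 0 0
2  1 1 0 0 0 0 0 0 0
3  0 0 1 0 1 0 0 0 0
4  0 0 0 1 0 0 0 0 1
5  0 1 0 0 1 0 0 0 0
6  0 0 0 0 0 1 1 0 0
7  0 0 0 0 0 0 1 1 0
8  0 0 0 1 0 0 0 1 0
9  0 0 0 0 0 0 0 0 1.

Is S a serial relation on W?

Yes

Serial: yes — every world has a successor (e.g. 1 S 1).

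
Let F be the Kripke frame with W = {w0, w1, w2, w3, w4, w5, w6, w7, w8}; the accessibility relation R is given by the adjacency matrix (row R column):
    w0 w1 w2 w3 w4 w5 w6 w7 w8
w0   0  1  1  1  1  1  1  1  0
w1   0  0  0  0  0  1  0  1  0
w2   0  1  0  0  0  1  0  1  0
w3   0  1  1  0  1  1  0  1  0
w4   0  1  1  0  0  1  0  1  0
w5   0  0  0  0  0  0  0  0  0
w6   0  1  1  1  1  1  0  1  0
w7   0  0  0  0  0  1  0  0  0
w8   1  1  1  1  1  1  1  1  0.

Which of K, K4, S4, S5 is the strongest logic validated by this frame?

K4

Transitive (axiom 4): yes — every two-step R-path is closed by a direct edge.
Reflexive (axiom T): no — w0 is not related to itself.
Euclidean (axiom 5): no — w0 R w1 and w0 R w2, but not w1 R w2.
So F validates K, K4; S4 would additionally require R to be reflexive. The strongest is K4.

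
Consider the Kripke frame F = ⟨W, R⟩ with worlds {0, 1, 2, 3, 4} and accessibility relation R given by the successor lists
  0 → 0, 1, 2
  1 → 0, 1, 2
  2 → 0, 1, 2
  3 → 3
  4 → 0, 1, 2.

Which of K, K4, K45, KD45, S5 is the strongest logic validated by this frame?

KD45

Transitive (axiom 4): yes — every two-step R-path is closed by a direct edge.
Euclidean (axiom 5): yes — any two successors of a common world are R-related.
Serial (axiom D): yes — every world has a successor (e.g. 0 R 0).
Reflexive (axiom T): no — 4 is not related to itself.
So F validates K, K4, K45, KD45; S5 would additionally require R to be reflexive. The strongest is KD45.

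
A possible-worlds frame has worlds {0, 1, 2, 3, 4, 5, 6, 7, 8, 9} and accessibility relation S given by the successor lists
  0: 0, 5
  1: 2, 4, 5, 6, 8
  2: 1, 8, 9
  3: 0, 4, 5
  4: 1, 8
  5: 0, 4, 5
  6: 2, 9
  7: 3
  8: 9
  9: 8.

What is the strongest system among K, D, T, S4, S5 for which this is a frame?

D

Serial (axiom D): yes — every world has a successor (e.g. 0 S 0).
Reflexive (axiom T): no — 1 is not related to itself.
Transitive (axiom 4): no — 0 S 5 and 5 S 4, but not 0 S 4.
Euclidean (axiom 5): no — 1 S 2 and 1 S 4, but not 2 S 4.
So F validates K, D; T would additionally require S to be reflexive. The strongest is D.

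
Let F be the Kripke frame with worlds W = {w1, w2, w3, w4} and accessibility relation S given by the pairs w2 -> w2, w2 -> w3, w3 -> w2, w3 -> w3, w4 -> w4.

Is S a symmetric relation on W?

Yes

Symmetric: yes — every pair in S has its reverse in S.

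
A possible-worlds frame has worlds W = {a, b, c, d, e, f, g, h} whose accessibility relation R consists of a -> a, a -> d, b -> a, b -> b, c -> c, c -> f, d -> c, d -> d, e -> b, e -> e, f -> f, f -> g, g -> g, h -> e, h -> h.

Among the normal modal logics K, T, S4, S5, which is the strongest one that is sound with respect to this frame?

Reflexive (axiom T): yes — every world is R-related to itself.
Transitive (axiom 4): no — a R d and d R c, but not a R c.
Euclidean (axiom 5): no — a R d and a R a, but not d R a.
So F validates K, T; S4 would additionally require R to be transitive. The strongest is T.

T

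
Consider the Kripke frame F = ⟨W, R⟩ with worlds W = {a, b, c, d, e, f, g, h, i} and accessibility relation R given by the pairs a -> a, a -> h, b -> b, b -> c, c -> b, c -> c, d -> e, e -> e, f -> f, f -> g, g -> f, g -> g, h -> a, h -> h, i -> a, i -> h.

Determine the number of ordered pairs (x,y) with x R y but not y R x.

3

Enumerating: (d,e), (i,a), (i,h).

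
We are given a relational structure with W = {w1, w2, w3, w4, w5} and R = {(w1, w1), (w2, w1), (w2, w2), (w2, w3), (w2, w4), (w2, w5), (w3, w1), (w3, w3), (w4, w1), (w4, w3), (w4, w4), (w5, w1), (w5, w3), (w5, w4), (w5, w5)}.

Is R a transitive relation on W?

Transitive: yes — every two-step R-path is closed by a direct edge.

Yes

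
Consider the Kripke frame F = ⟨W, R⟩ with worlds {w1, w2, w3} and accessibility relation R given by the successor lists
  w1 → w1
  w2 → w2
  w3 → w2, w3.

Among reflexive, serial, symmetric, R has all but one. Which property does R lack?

symmetric

Reflexive: yes — every world is R-related to itself.
Serial: yes — every world has a successor (e.g. w1 R w1).
Symmetric: no — w3 R w2 but not w2 R w3.
Only symmetric fails.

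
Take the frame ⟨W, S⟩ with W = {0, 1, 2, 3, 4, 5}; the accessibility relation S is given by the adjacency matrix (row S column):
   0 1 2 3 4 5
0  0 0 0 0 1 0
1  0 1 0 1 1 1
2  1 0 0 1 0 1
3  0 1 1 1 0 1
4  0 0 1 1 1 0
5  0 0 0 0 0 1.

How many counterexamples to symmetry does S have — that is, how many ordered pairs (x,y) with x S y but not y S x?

Enumerating: (0,4), (1,4), (1,5), (2,0), (2,5), (3,5), (4,2), (4,3).

8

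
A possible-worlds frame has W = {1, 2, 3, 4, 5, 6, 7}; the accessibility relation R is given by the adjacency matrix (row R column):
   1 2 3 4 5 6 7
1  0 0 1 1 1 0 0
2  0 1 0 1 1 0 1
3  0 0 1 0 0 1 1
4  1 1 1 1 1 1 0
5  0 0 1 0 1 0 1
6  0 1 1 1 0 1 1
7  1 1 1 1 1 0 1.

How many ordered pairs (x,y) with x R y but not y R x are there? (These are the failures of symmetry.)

Enumerating: (1,3), (1,5), (2,5), (4,3), (4,5), (5,3), (6,2), (6,7), (7,1), (7,4).

10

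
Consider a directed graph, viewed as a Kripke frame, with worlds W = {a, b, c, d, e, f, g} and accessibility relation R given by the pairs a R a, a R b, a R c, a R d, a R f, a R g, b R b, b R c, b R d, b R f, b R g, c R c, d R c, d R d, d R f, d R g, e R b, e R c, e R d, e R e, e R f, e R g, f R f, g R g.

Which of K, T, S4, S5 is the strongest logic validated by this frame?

S4

Reflexive (axiom T): yes — every world is R-related to itself.
Transitive (axiom 4): yes — every two-step R-path is closed by a direct edge.
Euclidean (axiom 5): no — a R c and a R b, but not c R b.
So F validates K, T, S4; S5 would additionally require R to be Euclidean. The strongest is S4.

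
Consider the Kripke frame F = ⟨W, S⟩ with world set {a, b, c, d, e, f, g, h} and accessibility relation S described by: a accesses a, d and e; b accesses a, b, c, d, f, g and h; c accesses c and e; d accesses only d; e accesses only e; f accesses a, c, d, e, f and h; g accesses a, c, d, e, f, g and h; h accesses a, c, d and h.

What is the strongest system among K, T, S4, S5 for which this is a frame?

Reflexive (axiom T): yes — every world is S-related to itself.
Transitive (axiom 4): no — b S a and a S e, but not b S e.
Euclidean (axiom 5): no — a S d and a S e, but not d S e.
So F validates K, T; S4 would additionally require S to be transitive. The strongest is T.

T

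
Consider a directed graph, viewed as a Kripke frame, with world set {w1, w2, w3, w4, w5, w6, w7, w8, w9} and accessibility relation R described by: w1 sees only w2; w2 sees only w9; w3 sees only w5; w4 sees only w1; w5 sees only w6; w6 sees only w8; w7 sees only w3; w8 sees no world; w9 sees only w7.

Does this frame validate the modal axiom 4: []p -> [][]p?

By correspondence theory, 4 is valid on a frame iff R is transitive.
Transitive: no — w1 R w2 and w2 R w9, but not w1 R w9.

No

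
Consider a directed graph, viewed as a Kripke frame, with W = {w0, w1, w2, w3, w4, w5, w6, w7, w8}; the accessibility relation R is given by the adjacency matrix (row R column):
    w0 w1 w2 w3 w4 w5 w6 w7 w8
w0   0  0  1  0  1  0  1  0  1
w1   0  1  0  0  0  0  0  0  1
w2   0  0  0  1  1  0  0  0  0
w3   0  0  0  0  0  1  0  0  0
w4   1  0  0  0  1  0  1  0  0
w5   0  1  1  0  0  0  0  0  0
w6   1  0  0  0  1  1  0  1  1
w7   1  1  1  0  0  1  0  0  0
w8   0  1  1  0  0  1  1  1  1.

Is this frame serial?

Yes

Serial: yes — every world has a successor (e.g. w0 R w2).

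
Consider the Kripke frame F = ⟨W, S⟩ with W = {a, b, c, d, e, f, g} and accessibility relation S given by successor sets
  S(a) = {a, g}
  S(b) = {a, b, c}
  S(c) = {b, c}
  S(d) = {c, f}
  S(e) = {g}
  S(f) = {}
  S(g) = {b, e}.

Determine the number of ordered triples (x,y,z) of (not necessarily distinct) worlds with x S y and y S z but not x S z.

10

Enumerating: (a,g,b), (a,g,e), (b,a,g), (c,b,a), (d,c,b), (e,g,b), (e,g,e), (g,b,a), (g,b,c), (g,e,g).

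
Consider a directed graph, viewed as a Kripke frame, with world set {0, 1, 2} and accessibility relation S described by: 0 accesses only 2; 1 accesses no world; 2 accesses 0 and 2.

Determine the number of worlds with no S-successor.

1

Enumerating: 1.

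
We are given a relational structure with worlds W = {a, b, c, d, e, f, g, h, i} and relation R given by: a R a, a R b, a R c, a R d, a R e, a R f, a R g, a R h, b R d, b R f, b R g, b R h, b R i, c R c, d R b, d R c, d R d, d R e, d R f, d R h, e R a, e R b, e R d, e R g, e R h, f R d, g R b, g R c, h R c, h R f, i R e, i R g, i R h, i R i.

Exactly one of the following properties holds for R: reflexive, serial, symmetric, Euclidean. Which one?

Reflexive: no — b is not related to itself.
Serial: yes — every world has a successor (e.g. a R a).
Symmetric: no — a R b but not b R a.
Euclidean: no — a R b and a R c, but not b R c.
Only serial holds.

serial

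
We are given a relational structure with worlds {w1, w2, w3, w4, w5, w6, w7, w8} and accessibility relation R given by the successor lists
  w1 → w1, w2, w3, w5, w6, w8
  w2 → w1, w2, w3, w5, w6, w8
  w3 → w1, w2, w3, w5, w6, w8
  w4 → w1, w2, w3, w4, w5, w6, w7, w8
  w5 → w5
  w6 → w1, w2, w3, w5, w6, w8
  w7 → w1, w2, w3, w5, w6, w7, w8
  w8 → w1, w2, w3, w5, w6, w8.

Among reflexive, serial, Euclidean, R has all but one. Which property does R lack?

Euclidean

Reflexive: yes — every world is R-related to itself.
Serial: yes — every world has a successor (e.g. w1 R w1).
Euclidean: no — w1 R w5 and w1 R w2, but not w5 R w2.
Only Euclidean fails.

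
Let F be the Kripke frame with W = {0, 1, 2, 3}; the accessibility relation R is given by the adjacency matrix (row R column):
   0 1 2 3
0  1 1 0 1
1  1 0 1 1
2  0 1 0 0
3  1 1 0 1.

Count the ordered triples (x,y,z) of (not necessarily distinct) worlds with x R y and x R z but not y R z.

Enumerating: (0,1,1), (1,0,2), (1,2,0), (1,2,2), (1,2,3), (1,3,2), (2,1,1), (3,1,1).

8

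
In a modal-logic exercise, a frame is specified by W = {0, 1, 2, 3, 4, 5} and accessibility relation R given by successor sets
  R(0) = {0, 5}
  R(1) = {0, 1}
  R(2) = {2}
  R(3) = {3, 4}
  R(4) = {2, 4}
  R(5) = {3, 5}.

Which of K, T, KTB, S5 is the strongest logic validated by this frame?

Reflexive (axiom T): yes — every world is R-related to itself.
Symmetric (axiom B): no — 0 R 5 but not 5 R 0.
Euclidean (axiom 5): no — 0 R 5 and 0 R 0, but not 5 R 0.
So F validates K, T; KTB would additionally require R to be symmetric. The strongest is T.

T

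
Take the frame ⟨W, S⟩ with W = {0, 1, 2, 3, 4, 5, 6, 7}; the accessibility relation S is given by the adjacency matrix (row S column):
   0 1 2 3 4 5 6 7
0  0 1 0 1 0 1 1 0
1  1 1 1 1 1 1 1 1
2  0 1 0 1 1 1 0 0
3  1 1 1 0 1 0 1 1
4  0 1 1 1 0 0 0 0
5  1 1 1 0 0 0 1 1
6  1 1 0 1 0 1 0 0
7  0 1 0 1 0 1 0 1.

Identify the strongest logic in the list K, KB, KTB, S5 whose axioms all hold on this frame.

KB

Symmetric (axiom B): yes — every pair in S has its reverse in S.
Reflexive (axiom T): no — 0 is not related to itself.
Euclidean (axiom 5): no — 0 S 3 and 0 S 5, but not 3 S 5.
So F validates K, KB; KTB would additionally require S to be reflexive. The strongest is KB.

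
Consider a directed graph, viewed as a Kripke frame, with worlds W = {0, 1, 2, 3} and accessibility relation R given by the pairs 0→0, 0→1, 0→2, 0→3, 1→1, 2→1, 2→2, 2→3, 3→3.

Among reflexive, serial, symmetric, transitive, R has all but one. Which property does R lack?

symmetric

Reflexive: yes — every world is R-related to itself.
Serial: yes — every world has a successor (e.g. 0 R 0).
Symmetric: no — 0 R 1 but not 1 R 0.
Transitive: yes — every two-step R-path is closed by a direct edge.
Only symmetric fails.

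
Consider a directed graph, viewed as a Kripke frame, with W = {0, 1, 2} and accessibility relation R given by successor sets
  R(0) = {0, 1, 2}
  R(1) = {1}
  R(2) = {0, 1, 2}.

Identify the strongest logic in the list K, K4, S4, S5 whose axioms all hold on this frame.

S4

Transitive (axiom 4): yes — every two-step R-path is closed by a direct edge.
Reflexive (axiom T): yes — every world is R-related to itself.
Euclidean (axiom 5): no — 0 R 1 and 0 R 2, but not 1 R 2.
So F validates K, K4, S4; S5 would additionally require R to be Euclidean. The strongest is S4.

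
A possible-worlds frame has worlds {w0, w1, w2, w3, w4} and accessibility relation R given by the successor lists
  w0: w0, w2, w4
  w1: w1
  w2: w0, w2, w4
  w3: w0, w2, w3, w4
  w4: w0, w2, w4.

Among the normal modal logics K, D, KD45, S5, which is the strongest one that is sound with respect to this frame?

Serial (axiom D): yes — every world has a successor (e.g. w0 R w0).
Euclidean (axiom 5): no — w3 R w0 and w3 R w3, but not w0 R w3.
Transitive (axiom 4): yes — every two-step R-path is closed by a direct edge.
Reflexive (axiom T): yes — every world is R-related to itself.
So F validates K, D; KD45 would additionally require R to be Euclidean. The strongest is D.

D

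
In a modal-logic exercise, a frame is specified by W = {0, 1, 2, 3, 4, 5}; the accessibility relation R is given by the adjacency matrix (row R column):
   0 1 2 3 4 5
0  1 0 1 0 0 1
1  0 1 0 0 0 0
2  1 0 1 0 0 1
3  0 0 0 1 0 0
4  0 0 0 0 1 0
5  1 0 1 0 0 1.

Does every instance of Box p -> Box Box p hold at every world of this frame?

Yes

Axiom 4 corresponds to the accessibility relation being transitive.
Transitive: yes — every two-step R-path is closed by a direct edge.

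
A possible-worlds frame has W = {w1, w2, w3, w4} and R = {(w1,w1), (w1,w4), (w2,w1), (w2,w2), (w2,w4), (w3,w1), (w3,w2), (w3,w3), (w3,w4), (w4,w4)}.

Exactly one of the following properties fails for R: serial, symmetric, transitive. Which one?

symmetric

Serial: yes — every world has a successor (e.g. w1 R w1).
Symmetric: no — w1 R w4 but not w4 R w1.
Transitive: yes — every two-step R-path is closed by a direct edge.
Only symmetric fails.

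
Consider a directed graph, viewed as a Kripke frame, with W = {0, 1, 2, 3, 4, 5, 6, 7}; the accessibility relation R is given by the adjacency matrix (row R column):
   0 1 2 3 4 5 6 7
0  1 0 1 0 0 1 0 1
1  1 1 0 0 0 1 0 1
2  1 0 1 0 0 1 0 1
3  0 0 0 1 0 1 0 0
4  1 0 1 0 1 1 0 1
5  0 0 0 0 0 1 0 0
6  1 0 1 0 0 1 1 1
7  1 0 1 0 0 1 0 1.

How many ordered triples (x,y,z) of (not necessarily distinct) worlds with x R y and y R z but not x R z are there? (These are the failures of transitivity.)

Enumerating: (1,0,2), (1,7,2).

2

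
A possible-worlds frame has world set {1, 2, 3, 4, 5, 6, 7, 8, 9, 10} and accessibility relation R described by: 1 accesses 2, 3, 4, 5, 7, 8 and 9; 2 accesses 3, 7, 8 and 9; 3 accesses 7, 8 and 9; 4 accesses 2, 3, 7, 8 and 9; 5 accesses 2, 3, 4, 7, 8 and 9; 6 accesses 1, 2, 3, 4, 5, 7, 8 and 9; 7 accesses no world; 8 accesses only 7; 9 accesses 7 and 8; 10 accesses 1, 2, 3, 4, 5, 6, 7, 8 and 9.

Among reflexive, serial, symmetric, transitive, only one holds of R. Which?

transitive

Reflexive: no — 1 is not related to itself.
Serial: no — 7 has no R-successor.
Symmetric: no — 1 R 2 but not 2 R 1.
Transitive: yes — every two-step R-path is closed by a direct edge.
Only transitive holds.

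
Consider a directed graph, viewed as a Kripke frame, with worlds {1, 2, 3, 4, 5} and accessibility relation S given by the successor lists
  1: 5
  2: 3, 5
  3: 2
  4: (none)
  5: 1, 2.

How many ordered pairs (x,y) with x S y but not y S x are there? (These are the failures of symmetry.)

S is symmetric; there are no such tuples.

0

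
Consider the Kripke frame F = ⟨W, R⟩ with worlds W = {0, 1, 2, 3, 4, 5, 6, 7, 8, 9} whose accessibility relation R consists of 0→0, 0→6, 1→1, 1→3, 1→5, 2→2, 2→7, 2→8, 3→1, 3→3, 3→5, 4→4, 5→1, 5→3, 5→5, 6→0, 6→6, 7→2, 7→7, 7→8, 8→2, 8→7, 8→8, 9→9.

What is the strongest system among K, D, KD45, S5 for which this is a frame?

Serial (axiom D): yes — every world has a successor (e.g. 0 R 0).
Euclidean (axiom 5): yes — any two successors of a common world are R-related.
Transitive (axiom 4): yes — every two-step R-path is closed by a direct edge.
Reflexive (axiom T): yes — every world is R-related to itself.
So F validates K, D, KD45, S5. The strongest is S5.

S5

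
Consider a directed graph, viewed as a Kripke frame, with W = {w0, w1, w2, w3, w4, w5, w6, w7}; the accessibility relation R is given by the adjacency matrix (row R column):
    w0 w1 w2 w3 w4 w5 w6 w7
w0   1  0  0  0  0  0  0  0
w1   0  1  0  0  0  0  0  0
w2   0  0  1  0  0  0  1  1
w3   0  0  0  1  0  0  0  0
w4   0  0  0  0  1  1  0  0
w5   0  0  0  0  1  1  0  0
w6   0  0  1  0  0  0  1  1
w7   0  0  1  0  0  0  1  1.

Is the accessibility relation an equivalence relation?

Yes

Reflexive: yes — every world is R-related to itself.
Symmetric: yes — every pair in R has its reverse in R.
Transitive: yes — every two-step R-path is closed by a direct edge.
So R is an equivalence relation.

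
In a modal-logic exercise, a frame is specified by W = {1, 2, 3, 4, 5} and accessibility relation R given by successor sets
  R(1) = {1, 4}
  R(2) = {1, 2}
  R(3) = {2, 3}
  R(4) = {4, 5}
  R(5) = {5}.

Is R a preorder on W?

No

Reflexive: yes — every world is R-related to itself.
Transitive: no — 1 R 4 and 4 R 5, but not 1 R 5.
So R is not a preorder.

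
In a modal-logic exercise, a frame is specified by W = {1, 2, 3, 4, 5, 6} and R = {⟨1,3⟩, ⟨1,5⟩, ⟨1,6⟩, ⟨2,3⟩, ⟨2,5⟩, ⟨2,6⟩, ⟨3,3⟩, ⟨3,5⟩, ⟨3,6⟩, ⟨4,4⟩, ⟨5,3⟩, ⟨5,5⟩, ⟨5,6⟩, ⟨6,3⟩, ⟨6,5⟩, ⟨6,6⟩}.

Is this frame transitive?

Yes

Transitive: yes — every two-step R-path is closed by a direct edge.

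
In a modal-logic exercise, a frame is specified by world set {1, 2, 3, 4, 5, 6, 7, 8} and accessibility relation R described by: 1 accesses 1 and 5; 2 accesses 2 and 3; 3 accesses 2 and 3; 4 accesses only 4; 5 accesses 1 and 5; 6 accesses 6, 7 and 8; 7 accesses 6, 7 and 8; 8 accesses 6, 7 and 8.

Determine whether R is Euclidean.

Yes

Euclidean: yes — any two successors of a common world are R-related.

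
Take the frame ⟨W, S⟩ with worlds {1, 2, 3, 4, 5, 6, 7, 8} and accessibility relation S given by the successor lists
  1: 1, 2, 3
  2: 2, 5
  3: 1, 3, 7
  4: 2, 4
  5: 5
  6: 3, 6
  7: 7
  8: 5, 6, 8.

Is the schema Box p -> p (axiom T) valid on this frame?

Yes

By correspondence theory, T is valid on a frame iff S is reflexive.
Reflexive: yes — every world is S-related to itself.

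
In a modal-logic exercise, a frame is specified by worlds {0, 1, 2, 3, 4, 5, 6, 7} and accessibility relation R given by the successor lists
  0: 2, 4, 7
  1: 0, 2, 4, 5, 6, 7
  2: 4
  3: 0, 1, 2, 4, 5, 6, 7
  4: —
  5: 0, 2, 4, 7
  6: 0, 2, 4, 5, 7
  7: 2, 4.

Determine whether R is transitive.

Yes

Transitive: yes — every two-step R-path is closed by a direct edge.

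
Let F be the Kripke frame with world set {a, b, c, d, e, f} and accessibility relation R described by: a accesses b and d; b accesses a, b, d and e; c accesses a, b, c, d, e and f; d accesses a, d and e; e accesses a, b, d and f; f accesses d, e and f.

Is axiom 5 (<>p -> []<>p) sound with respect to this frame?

The schema 5 characterises exactly the Euclidean frames.
Euclidean: no — a R d and a R b, but not d R b.

No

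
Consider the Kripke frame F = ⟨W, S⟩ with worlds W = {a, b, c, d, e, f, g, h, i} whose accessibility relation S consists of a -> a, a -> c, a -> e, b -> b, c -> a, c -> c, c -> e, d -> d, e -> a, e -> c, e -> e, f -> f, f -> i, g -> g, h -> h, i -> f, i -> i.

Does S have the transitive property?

Transitive: yes — every two-step S-path is closed by a direct edge.

Yes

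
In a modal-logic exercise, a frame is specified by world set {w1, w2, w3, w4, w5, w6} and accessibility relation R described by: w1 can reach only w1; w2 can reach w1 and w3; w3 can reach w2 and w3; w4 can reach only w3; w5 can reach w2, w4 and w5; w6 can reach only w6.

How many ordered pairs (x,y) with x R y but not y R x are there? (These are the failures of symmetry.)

4

Enumerating: (w2,w1), (w4,w3), (w5,w2), (w5,w4).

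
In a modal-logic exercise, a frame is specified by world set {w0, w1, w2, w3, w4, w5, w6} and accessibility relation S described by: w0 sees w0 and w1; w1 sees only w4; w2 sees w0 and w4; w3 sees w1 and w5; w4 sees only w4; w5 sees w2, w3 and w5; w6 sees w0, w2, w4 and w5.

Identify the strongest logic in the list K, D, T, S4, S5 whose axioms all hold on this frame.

Serial (axiom D): yes — every world has a successor (e.g. w0 S w0).
Reflexive (axiom T): no — w1 is not related to itself.
Transitive (axiom 4): no — w0 S w1 and w1 S w4, but not w0 S w4.
Euclidean (axiom 5): no — w2 S w0 and w2 S w4, but not w0 S w4.
So F validates K, D; T would additionally require S to be reflexive. The strongest is D.

D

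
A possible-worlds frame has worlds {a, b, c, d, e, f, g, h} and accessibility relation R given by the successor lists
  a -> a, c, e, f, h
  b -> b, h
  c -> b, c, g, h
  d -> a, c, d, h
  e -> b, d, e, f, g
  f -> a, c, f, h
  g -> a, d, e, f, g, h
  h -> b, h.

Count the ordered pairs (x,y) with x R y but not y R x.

Enumerating: (a,c), (a,e), (a,h), (c,b), (c,g), (c,h), (d,a), (d,c), (d,h), (e,b), (e,d), (e,f), (f,c), (f,h), (g,a), (g,d), (g,f), (g,h).

18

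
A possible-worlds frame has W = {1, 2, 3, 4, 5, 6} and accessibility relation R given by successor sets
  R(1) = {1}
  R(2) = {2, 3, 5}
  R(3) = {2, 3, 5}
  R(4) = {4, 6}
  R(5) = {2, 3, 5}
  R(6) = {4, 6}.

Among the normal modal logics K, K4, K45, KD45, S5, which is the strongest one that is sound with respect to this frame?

Transitive (axiom 4): yes — every two-step R-path is closed by a direct edge.
Euclidean (axiom 5): yes — any two successors of a common world are R-related.
Serial (axiom D): yes — every world has a successor (e.g. 1 R 1).
Reflexive (axiom T): yes — every world is R-related to itself.
So F validates K, K4, K45, KD45, S5. The strongest is S5.

S5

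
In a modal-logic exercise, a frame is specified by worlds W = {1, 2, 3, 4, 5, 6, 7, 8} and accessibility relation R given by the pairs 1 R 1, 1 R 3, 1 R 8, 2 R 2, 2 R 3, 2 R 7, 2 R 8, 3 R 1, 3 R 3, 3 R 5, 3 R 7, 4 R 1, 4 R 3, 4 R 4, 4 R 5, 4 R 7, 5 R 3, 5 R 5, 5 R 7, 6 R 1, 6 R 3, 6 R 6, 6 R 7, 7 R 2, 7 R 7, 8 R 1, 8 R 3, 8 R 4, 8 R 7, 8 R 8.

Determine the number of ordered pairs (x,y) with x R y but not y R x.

Enumerating: (2,3), (2,8), (3,7), (4,1), (4,3), (4,5), (4,7), (5,7), (6,1), (6,3), (6,7), (8,3), (8,4), (8,7).

14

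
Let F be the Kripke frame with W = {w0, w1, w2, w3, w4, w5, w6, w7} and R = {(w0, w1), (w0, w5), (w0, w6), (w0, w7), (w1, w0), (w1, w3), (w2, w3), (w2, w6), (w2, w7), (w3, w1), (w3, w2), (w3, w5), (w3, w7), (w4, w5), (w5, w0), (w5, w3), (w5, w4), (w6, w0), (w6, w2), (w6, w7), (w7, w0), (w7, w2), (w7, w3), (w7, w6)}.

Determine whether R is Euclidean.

No

Euclidean: no — w0 R w1 and w0 R w5, but not w1 R w5.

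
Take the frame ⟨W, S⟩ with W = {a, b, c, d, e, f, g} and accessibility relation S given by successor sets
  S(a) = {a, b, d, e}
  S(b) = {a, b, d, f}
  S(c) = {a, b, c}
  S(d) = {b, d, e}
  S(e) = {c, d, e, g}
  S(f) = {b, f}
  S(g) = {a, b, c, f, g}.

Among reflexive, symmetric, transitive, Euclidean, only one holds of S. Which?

reflexive

Reflexive: yes — every world is S-related to itself.
Symmetric: no — a S d but not d S a.
Transitive: no — a S b and b S f, but not a S f.
Euclidean: no — a S b and a S e, but not b S e.
Only reflexive holds.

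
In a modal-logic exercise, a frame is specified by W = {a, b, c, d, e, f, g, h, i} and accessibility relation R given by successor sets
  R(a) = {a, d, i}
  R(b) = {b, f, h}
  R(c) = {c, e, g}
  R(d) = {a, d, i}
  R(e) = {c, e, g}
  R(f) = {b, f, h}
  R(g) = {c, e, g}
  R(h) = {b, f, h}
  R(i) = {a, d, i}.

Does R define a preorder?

Reflexive: yes — every world is R-related to itself.
Transitive: yes — every two-step R-path is closed by a direct edge.
So R is a preorder.

Yes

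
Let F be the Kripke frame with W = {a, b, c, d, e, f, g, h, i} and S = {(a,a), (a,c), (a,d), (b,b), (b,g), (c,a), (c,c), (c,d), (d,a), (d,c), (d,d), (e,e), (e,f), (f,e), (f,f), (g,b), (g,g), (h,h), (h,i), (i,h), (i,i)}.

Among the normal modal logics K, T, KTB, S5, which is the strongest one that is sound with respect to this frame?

Reflexive (axiom T): yes — every world is S-related to itself.
Symmetric (axiom B): yes — every pair in S has its reverse in S.
Euclidean (axiom 5): yes — any two successors of a common world are S-related.
So F validates K, T, KTB, S5. The strongest is S5.

S5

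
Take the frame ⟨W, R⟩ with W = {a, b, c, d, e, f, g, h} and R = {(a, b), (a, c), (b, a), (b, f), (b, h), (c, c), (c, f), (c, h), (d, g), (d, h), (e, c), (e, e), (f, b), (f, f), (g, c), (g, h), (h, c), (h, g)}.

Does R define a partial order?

Reflexive: no — a is not related to itself.
Transitive: no — a R b and b R f, but not a R f.
Antisymmetric: no — a R b and b R a with a ≠ b.
So R is not a partial order.

No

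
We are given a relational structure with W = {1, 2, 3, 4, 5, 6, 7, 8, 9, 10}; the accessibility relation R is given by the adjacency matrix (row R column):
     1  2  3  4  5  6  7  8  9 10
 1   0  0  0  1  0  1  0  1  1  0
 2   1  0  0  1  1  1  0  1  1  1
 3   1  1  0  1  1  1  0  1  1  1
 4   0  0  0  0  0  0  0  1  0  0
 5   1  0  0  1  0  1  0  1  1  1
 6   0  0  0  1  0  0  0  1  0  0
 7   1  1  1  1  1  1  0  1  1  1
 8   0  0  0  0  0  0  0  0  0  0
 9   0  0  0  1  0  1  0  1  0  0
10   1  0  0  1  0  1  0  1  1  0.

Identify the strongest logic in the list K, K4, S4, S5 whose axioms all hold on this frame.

K4

Transitive (axiom 4): yes — every two-step R-path is closed by a direct edge.
Reflexive (axiom T): no — 1 is not related to itself.
Euclidean (axiom 5): no — 1 R 4 and 1 R 6, but not 4 R 6.
So F validates K, K4; S4 would additionally require R to be reflexive. The strongest is K4.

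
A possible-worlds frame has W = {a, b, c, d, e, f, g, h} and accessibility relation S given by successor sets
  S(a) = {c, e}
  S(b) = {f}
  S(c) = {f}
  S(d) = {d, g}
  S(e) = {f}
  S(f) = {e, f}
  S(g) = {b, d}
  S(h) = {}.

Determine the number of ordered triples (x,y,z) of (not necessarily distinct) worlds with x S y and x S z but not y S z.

9

Enumerating: (a,c,c), (a,c,e), (a,e,c), (a,e,e), (d,g,g), (f,e,e), (g,b,b), (g,b,d), (g,d,b).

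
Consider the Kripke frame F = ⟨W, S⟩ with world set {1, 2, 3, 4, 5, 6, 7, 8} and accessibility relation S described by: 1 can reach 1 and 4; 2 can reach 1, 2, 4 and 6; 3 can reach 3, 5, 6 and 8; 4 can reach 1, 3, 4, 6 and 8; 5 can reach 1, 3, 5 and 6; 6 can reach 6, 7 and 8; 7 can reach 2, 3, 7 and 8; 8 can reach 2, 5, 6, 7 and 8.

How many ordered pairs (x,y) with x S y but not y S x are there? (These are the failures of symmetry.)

15

Enumerating: (2,1), (2,4), (2,6), (3,6), (3,8), (4,3), (4,6), (4,8), (5,1), (5,6), (6,7), (7,2), (7,3), (8,2), (8,5).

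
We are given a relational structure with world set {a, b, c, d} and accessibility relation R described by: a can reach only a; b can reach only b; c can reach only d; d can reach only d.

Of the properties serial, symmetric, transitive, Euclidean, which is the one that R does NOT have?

Serial: yes — every world has a successor (e.g. a R a).
Symmetric: no — c R d but not d R c.
Transitive: yes — every two-step R-path is closed by a direct edge.
Euclidean: yes — any two successors of a common world are R-related.
Only symmetric fails.

symmetric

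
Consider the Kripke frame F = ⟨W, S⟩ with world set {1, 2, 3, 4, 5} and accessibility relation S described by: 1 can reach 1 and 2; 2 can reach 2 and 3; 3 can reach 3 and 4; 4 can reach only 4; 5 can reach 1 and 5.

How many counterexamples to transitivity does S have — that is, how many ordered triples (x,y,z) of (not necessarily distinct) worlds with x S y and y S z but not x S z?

Enumerating: (1,2,3), (2,3,4), (5,1,2).

3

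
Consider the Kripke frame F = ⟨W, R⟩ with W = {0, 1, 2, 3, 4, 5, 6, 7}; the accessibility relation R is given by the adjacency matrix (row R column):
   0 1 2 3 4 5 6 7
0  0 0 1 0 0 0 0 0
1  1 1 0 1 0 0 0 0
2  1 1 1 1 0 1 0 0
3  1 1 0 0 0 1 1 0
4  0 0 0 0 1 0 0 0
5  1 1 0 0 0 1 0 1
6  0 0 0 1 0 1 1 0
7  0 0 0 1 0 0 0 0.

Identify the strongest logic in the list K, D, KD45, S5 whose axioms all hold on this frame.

Serial (axiom D): yes — every world has a successor (e.g. 0 R 2).
Euclidean (axiom 5): no — 1 R 0 and 1 R 3, but not 0 R 3.
Transitive (axiom 4): no — 0 R 2 and 2 R 1, but not 0 R 1.
Reflexive (axiom T): no — 0 is not related to itself.
So F validates K, D; KD45 would additionally require R to be Euclidean and transitive. The strongest is D.

D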